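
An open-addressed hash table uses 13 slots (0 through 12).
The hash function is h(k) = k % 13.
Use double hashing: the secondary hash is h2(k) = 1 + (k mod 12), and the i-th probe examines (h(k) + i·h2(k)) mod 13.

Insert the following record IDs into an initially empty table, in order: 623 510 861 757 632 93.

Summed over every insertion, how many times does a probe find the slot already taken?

2

623 hashes to 12; slot 12 is free => place at 12.
510 hashes to 3; slot 3 is free => place at 3.
861 hashes to 3, h2=10; 3 taken => place at 0.
757 hashes to 3, h2=2; 3 taken => place at 5.
632 hashes to 8; slot 8 is free => place at 8.
93 hashes to 2; slot 2 is free => place at 2.
Table: [861, ∅, 93, 510, ∅, 757, ∅, ∅, 632, ∅, ∅, ∅, 623]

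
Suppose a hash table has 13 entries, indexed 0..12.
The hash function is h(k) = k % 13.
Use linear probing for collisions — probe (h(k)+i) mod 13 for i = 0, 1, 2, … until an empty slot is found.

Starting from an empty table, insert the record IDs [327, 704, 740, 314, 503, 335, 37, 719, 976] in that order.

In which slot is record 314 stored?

4

327: h=2 -> slot 2
704: h=2, probe 2,3 -> slot 3
740: h=12 -> slot 12
314: h=2, probe 2,3,4 -> slot 4
503: h=9 -> slot 9
335: h=10 -> slot 10
37: h=11 -> slot 11
719: h=4, probe 4,5 -> slot 5
976: h=1 -> slot 1
Table: [., 976, 327, 704, 314, 719, ., ., ., 503, 335, 37, 740]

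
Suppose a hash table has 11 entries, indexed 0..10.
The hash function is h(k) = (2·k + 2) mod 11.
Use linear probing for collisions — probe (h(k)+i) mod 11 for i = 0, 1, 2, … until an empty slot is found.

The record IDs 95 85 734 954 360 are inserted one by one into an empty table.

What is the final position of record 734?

8

95: h=5 → slot 5
85: h=7 → slot 7
734: h=7, probe 7,8 → slot 8
954: h=7, probe 7,8,9 → slot 9
360: h=7, probe 7,8,9,10 → slot 10
Table: [-, -, -, -, -, 95, -, 85, 734, 954, 360]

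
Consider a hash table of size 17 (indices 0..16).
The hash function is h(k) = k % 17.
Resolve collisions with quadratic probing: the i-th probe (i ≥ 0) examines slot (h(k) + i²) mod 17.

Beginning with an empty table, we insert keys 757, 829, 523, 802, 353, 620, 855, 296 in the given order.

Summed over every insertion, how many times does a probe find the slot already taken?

3

757: h=9 → slot 9
829: h=13 → slot 13
523: h=13, probe 13,14 → slot 14
802: h=3 → slot 3
353: h=13, probe 13,14,0 → slot 0
620: h=8 → slot 8
855: h=5 → slot 5
296: h=7 → slot 7
Table: [353, -, -, 802, -, 855, -, 296, 620, 757, -, -, -, 829, 523, -, -]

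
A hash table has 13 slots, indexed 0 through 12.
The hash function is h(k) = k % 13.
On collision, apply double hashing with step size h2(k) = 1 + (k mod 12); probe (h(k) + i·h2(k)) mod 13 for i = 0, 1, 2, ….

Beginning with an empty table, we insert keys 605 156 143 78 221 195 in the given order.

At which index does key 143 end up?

Insert 605: h=7, slot 7 empty → index 7.
Insert 156: h=0, slot 0 empty → index 0.
Insert 143: h=0, h2=12, slot 0 occupied → index 12.
Insert 78: h=0, h2=7, slots 0,7 occupied → index 1.
Insert 221: h=0, h2=6, slot 0 occupied → index 6.
Insert 195: h=0, h2=4, slot 0 occupied → index 4.
Table: [156, 78, ., ., 195, ., 221, 605, ., ., ., ., 143]

12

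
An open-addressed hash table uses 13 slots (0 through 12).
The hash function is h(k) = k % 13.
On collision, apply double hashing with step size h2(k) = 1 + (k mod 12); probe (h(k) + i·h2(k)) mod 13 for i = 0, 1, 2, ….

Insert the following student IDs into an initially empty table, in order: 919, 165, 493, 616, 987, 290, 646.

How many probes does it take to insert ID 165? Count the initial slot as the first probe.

919: h=9 → slot 9
165: h=9, h2=10, probe 9,6 → slot 6
493: h=12 → slot 12
616: h=5 → slot 5
987: h=12, h2=4, probe 12,3 → slot 3
290: h=4 → slot 4
646: h=9, h2=11, probe 9,7 → slot 7
Table: [-, -, -, 987, 290, 616, 165, 646, -, 919, -, -, 493]

2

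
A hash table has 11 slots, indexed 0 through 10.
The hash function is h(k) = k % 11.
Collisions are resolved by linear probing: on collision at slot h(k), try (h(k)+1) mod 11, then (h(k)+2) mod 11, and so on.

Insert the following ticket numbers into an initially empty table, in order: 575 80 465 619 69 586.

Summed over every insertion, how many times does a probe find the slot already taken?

575: h=3 -> slot 3
80: h=3, probe 3,4 -> slot 4
465: h=3, probe 3,4,5 -> slot 5
619: h=3, probe 3,4,5,6 -> slot 6
69: h=3, probe 3,4,5,6,7 -> slot 7
586: h=3, probe 3,4,5,6,7,8 -> slot 8
Table: [—, —, —, 575, 80, 465, 619, 69, 586, —, —]

15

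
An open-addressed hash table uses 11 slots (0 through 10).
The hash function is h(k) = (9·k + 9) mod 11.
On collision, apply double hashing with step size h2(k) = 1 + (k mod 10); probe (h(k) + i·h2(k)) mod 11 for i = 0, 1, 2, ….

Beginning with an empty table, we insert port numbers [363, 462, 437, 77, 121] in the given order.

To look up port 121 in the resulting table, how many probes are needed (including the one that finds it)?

2

363: h=9 → slot 9
462: h=9, h2=3, probe 9,1 → slot 1
437: h=4 → slot 4
77: h=9, h2=8, probe 9,6 → slot 6
121: h=9, h2=2, probe 9,0 → slot 0
Table: [121, 462, ∅, ∅, 437, ∅, 77, ∅, ∅, 363, ∅]
Lookup 121: h=9, h2=2, probe 9,0 → found at 0.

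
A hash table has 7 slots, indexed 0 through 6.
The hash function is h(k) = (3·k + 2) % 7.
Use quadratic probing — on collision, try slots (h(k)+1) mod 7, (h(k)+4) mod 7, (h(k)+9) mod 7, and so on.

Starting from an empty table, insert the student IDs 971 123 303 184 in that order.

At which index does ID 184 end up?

2

971: h=3 -> slot 3
123: h=0 -> slot 0
303: h=1 -> slot 1
184: h=1, probe 1,2 -> slot 2
Table: [123, 303, 184, 971, _, _, _]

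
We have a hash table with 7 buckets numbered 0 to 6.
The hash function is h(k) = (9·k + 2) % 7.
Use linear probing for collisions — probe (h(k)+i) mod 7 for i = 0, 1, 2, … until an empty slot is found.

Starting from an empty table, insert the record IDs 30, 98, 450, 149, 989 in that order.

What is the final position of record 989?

30: h=6 -> slot 6
98: h=2 -> slot 2
450: h=6, probe 6,0 -> slot 0
149: h=6, probe 6,0,1 -> slot 1
989: h=6, probe 6,0,1,2,3 -> slot 3
Table: [450, 149, 98, 989, ., ., 30]

3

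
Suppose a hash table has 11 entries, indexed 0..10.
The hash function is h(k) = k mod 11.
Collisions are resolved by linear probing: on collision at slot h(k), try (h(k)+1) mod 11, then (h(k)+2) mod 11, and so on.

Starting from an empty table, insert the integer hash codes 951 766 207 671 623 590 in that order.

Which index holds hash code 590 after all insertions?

Insert 951: h=5, slot 5 empty -> index 5.
Insert 766: h=7, slot 7 empty -> index 7.
Insert 207: h=9, slot 9 empty -> index 9.
Insert 671: h=0, slot 0 empty -> index 0.
Insert 623: h=7, slot 7 occupied -> index 8.
Insert 590: h=7, slots 7,8,9 occupied -> index 10.
Table: [671, ∅, ∅, ∅, ∅, 951, ∅, 766, 623, 207, 590]

10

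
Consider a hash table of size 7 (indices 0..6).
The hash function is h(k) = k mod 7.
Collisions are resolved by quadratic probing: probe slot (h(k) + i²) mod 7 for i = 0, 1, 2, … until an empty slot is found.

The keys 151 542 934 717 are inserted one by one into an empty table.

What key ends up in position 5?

717

Insert 151: h=4, slot 4 empty => index 4.
Insert 542: h=3, slot 3 empty => index 3.
Insert 934: h=3, slots 3,4 occupied => index 0.
Insert 717: h=3, slots 3,4,0 occupied => index 5.
Table: [934, —, —, 542, 151, 717, —]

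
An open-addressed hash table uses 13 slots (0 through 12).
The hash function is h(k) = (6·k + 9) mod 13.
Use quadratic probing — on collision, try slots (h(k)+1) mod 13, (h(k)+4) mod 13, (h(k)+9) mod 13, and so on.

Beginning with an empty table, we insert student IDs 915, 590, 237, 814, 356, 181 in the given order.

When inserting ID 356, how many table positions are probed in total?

915 hashes to 0; slot 0 is free -> place at 0.
590 hashes to 0; 0 taken -> place at 1.
237 hashes to 1; 1 taken -> place at 2.
814 hashes to 5; slot 5 is free -> place at 5.
356 hashes to 0; 0,1 taken -> place at 4.
181 hashes to 3; slot 3 is free -> place at 3.
Table: [915, 590, 237, 181, 356, 814, -, -, -, -, -, -, -]

3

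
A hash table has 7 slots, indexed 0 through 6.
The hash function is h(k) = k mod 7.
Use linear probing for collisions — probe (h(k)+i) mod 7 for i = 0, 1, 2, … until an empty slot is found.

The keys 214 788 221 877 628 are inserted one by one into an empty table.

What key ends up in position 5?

214: h=4 → slot 4
788: h=4, probe 4,5 → slot 5
221: h=4, probe 4,5,6 → slot 6
877: h=2 → slot 2
628: h=5, probe 5,6,0 → slot 0
Table: [628, -, 877, -, 214, 788, 221]

788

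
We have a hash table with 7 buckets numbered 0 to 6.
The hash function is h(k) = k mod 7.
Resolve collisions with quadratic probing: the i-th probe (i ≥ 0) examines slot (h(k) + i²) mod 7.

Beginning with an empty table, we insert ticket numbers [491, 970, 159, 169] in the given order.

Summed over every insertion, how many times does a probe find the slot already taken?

1

Insert 491: h=1, slot 1 empty -> index 1.
Insert 970: h=4, slot 4 empty -> index 4.
Insert 159: h=5, slot 5 empty -> index 5.
Insert 169: h=1, slot 1 occupied -> index 2.
Table: [—, 491, 169, —, 970, 159, —]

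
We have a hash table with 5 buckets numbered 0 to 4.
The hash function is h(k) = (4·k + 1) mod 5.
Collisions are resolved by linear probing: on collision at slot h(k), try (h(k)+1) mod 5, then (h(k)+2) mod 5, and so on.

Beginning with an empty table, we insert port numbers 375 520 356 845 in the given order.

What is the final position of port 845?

3

375: h=1 -> slot 1
520: h=1, probe 1,2 -> slot 2
356: h=0 -> slot 0
845: h=1, probe 1,2,3 -> slot 3
Table: [356, 375, 520, 845, —]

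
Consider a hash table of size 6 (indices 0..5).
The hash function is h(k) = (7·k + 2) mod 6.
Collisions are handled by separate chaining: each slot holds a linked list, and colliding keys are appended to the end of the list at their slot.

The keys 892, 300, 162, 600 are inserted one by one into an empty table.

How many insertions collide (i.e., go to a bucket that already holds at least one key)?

892 → bucket 0
300 → bucket 2
162 → bucket 2 (collision)
600 → bucket 2 (collision)
Final buckets:
0: 892
1: _
2: 300 -> 162 -> 600
3: _
4: _
5: _

2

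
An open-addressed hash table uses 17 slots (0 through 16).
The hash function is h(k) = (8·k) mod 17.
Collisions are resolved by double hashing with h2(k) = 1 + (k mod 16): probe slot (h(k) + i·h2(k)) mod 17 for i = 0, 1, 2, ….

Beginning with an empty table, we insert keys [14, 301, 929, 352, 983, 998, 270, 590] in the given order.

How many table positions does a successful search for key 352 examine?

2

14 hashes to 10; slot 10 is free -> place at 10.
301 hashes to 11; slot 11 is free -> place at 11.
929 hashes to 3; slot 3 is free -> place at 3.
352 hashes to 11, h2=1; 11 taken -> place at 12.
983 hashes to 10, h2=8; 10 taken -> place at 1.
998 hashes to 11, h2=7; 11,1 taken -> place at 8.
270 hashes to 1, h2=15; 1 taken -> place at 16.
590 hashes to 11, h2=15; 11 taken -> place at 9.
Table: [-, 983, -, 929, -, -, -, -, 998, 590, 14, 301, 352, -, -, -, 270]
Lookup 352: h=11, h2=1, probe 11,12 → found at 12.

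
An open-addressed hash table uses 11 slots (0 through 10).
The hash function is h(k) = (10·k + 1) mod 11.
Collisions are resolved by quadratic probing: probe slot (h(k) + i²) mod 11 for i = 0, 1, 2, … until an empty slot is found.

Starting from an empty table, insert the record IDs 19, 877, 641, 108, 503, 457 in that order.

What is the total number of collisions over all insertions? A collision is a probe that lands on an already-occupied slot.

3

19 hashes to 4; slot 4 is free => place at 4.
877 hashes to 4; 4 taken => place at 5.
641 hashes to 9; slot 9 is free => place at 9.
108 hashes to 3; slot 3 is free => place at 3.
503 hashes to 4; 4,5 taken => place at 8.
457 hashes to 6; slot 6 is free => place at 6.
Table: [-, -, -, 108, 19, 877, 457, -, 503, 641, -]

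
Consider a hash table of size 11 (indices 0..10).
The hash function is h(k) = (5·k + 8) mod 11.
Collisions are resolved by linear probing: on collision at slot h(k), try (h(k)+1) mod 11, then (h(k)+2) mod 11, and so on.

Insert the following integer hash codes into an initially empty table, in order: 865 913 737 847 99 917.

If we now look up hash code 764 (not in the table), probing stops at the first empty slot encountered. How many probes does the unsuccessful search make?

3

865 hashes to 10; slot 10 is free => place at 10.
913 hashes to 8; slot 8 is free => place at 8.
737 hashes to 8; 8 taken => place at 9.
847 hashes to 8; 8,9,10 taken => place at 0.
99 hashes to 8; 8,9,10,0 taken => place at 1.
917 hashes to 6; slot 6 is free => place at 6.
Table: [847, 99, _, _, _, _, 917, _, 913, 737, 865]
Lookup 764: h=0, probe 0,1,2 → slot 2 empty, not found.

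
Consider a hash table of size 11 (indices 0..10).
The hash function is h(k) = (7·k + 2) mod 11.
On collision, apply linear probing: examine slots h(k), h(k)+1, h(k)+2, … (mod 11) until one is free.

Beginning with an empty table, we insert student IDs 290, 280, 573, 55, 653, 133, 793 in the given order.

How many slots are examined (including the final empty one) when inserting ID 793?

4

290: h=8 => slot 8
280: h=4 => slot 4
573: h=9 => slot 9
55: h=2 => slot 2
653: h=8, probe 8,9,10 => slot 10
133: h=9, probe 9,10,0 => slot 0
793: h=9, probe 9,10,0,1 => slot 1
Table: [133, 793, 55, ∅, 280, ∅, ∅, ∅, 290, 573, 653]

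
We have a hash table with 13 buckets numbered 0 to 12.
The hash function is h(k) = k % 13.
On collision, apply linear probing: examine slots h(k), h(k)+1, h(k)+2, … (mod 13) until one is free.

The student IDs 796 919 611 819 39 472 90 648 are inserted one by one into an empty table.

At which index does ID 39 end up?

796: h=3 => slot 3
919: h=9 => slot 9
611: h=0 => slot 0
819: h=0, probe 0,1 => slot 1
39: h=0, probe 0,1,2 => slot 2
472: h=4 => slot 4
90: h=12 => slot 12
648: h=11 => slot 11
Table: [611, 819, 39, 796, 472, _, _, _, _, 919, _, 648, 90]

2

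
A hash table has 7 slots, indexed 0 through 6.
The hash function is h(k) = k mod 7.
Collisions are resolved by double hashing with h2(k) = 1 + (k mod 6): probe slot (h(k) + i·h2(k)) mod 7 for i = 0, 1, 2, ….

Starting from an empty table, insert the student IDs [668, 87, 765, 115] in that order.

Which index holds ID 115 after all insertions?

5

668: h=3 => slot 3
87: h=3, h2=4, probe 3,0 => slot 0
765: h=2 => slot 2
115: h=3, h2=2, probe 3,5 => slot 5
Table: [87, -, 765, 668, -, 115, -]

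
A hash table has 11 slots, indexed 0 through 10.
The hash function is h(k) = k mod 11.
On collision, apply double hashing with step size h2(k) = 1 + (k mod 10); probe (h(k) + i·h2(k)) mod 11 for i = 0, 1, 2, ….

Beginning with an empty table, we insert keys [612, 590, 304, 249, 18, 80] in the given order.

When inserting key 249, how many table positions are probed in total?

612 hashes to 7; slot 7 is free → place at 7.
590 hashes to 7, h2=1; 7 taken → place at 8.
304 hashes to 7, h2=5; 7 taken → place at 1.
249 hashes to 7, h2=10; 7 taken → place at 6.
18 hashes to 7, h2=9; 7 taken → place at 5.
80 hashes to 3; slot 3 is free → place at 3.
Table: [., 304, ., 80, ., 18, 249, 612, 590, ., .]

2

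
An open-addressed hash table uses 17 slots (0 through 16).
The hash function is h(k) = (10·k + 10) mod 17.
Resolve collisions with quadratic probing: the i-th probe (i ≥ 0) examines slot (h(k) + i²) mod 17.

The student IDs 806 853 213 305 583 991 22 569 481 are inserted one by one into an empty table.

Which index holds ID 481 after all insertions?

1

Insert 806: h=12, slot 12 empty -> index 12.
Insert 853: h=6, slot 6 empty -> index 6.
Insert 213: h=15, slot 15 empty -> index 15.
Insert 305: h=0, slot 0 empty -> index 0.
Insert 583: h=9, slot 9 empty -> index 9.
Insert 991: h=9, slot 9 occupied -> index 10.
Insert 22: h=9, slots 9,10 occupied -> index 13.
Insert 569: h=5, slot 5 empty -> index 5.
Insert 481: h=9, slots 9,10,13 occupied -> index 1.
Table: [305, 481, ., ., ., 569, 853, ., ., 583, 991, ., 806, 22, ., 213, .]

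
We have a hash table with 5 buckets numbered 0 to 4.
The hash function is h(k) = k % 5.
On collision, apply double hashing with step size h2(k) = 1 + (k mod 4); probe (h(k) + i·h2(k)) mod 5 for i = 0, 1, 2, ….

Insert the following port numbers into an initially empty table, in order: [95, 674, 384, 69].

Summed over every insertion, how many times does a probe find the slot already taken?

4

95 hashes to 0; slot 0 is free → place at 0.
674 hashes to 4; slot 4 is free → place at 4.
384 hashes to 4, h2=1; 4,0 taken → place at 1.
69 hashes to 4, h2=2; 4,1 taken → place at 3.
Table: [95, 384, ., 69, 674]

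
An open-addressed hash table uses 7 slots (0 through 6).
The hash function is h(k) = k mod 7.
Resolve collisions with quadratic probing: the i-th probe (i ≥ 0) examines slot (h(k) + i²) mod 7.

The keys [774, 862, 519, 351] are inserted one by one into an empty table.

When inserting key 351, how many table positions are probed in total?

3

774: h=4 => slot 4
862: h=1 => slot 1
519: h=1, probe 1,2 => slot 2
351: h=1, probe 1,2,5 => slot 5
Table: [_, 862, 519, _, 774, 351, _]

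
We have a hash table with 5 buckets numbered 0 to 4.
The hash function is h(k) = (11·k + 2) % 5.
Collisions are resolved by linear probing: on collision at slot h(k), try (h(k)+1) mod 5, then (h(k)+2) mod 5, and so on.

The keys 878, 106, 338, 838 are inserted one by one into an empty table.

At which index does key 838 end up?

878: h=0 => slot 0
106: h=3 => slot 3
338: h=0, probe 0,1 => slot 1
838: h=0, probe 0,1,2 => slot 2
Table: [878, 338, 838, 106, .]

2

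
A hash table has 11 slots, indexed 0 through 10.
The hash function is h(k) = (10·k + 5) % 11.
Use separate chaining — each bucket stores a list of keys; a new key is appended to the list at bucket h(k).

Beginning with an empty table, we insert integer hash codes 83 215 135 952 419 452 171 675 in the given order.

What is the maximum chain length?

4

Insert 83: h=10, bucket 10 empty → new chain.
Insert 215: h=10, bucket 10 nonempty → append to chain.
Insert 135: h=2, bucket 2 empty → new chain.
Insert 952: h=10, bucket 10 nonempty → append to chain.
Insert 419: h=4, bucket 4 empty → new chain.
Insert 452: h=4, bucket 4 nonempty → append to chain.
Insert 171: h=10, bucket 10 nonempty → append to chain.
Insert 675: h=1, bucket 1 empty → new chain.
Final buckets:
0: ∅
1: 675
2: 135
3: ∅
4: 419 -> 452
5: ∅
6: ∅
7: ∅
8: ∅
9: ∅
10: 83 -> 215 -> 952 -> 171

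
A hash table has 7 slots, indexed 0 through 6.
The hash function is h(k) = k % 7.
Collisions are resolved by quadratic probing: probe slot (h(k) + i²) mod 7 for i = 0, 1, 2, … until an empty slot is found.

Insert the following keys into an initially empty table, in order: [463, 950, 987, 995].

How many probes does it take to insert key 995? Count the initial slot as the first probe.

2

463: h=1 -> slot 1
950: h=5 -> slot 5
987: h=0 -> slot 0
995: h=1, probe 1,2 -> slot 2
Table: [987, 463, 995, ., ., 950, .]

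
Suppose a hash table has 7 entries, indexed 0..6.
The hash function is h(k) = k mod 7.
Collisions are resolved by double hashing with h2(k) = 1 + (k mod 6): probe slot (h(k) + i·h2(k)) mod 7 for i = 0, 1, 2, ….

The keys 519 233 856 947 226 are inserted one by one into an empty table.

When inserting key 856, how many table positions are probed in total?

2

Insert 519: h=1, slot 1 empty → index 1.
Insert 233: h=2, slot 2 empty → index 2.
Insert 856: h=2, h2=5, slot 2 occupied → index 0.
Insert 947: h=2, h2=6, slots 2,1,0 occupied → index 6.
Insert 226: h=2, h2=5, slots 2,0 occupied → index 5.
Table: [856, 519, 233, -, -, 226, 947]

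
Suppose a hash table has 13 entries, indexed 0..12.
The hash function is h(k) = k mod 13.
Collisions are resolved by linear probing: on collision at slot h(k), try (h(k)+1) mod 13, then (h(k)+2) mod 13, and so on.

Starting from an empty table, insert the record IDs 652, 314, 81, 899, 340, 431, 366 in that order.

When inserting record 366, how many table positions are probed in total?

Insert 652: h=2, slot 2 empty -> index 2.
Insert 314: h=2, slot 2 occupied -> index 3.
Insert 81: h=3, slot 3 occupied -> index 4.
Insert 899: h=2, slots 2,3,4 occupied -> index 5.
Insert 340: h=2, slots 2,3,4,5 occupied -> index 6.
Insert 431: h=2, slots 2,3,4,5,6 occupied -> index 7.
Insert 366: h=2, slots 2,3,4,5,6,7 occupied -> index 8.
Table: [∅, ∅, 652, 314, 81, 899, 340, 431, 366, ∅, ∅, ∅, ∅]

7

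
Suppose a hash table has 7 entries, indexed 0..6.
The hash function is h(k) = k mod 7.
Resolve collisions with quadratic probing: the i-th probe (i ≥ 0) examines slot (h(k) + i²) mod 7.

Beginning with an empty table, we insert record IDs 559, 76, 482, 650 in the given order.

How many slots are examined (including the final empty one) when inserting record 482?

3

Insert 559: h=6, slot 6 empty -> index 6.
Insert 76: h=6, slot 6 occupied -> index 0.
Insert 482: h=6, slots 6,0 occupied -> index 3.
Insert 650: h=6, slots 6,0,3 occupied -> index 1.
Table: [76, 650, ∅, 482, ∅, ∅, 559]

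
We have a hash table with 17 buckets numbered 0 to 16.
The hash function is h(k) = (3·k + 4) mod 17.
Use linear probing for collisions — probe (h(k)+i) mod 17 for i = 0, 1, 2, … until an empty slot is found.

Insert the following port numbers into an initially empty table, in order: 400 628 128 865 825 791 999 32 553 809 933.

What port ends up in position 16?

865

400: h=14 → slot 14
628: h=1 → slot 1
128: h=14, probe 14,15 → slot 15
865: h=15, probe 15,16 → slot 16
825: h=14, probe 14,15,16,0 → slot 0
791: h=14, probe 14,15,16,0,1,2 → slot 2
999: h=9 → slot 9
32: h=15, probe 15,16,0,1,2,3 → slot 3
553: h=14, probe 14,15,16,0,1,2,3,4 → slot 4
809: h=0, probe 0,1,2,3,4,5 → slot 5
933: h=15, probe 15,16,0,1,2,3,4,5,6 → slot 6
Table: [825, 628, 791, 32, 553, 809, 933, —, —, 999, —, —, —, —, 400, 128, 865]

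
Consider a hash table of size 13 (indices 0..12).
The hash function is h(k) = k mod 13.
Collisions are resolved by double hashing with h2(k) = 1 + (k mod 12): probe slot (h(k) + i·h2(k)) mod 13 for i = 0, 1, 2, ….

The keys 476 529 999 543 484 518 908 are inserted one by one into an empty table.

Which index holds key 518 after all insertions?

1

Insert 476: h=8, slot 8 empty → index 8.
Insert 529: h=9, slot 9 empty → index 9.
Insert 999: h=11, slot 11 empty → index 11.
Insert 543: h=10, slot 10 empty → index 10.
Insert 484: h=3, slot 3 empty → index 3.
Insert 518: h=11, h2=3, slot 11 occupied → index 1.
Insert 908: h=11, h2=9, slot 11 occupied → index 7.
Table: [—, 518, —, 484, —, —, —, 908, 476, 529, 543, 999, —]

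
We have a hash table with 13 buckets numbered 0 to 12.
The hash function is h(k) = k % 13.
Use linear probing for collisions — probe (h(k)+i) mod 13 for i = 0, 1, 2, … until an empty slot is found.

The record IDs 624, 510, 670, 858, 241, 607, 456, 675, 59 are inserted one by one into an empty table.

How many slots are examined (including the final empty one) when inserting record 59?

624 hashes to 0; slot 0 is free -> place at 0.
510 hashes to 3; slot 3 is free -> place at 3.
670 hashes to 7; slot 7 is free -> place at 7.
858 hashes to 0; 0 taken -> place at 1.
241 hashes to 7; 7 taken -> place at 8.
607 hashes to 9; slot 9 is free -> place at 9.
456 hashes to 1; 1 taken -> place at 2.
675 hashes to 12; slot 12 is free -> place at 12.
59 hashes to 7; 7,8,9 taken -> place at 10.
Table: [624, 858, 456, 510, _, _, _, 670, 241, 607, 59, _, 675]

4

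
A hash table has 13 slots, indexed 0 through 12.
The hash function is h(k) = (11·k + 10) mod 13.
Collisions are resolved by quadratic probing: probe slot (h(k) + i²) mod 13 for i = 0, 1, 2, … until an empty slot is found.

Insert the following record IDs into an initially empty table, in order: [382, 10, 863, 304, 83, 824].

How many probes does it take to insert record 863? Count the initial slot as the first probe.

382 hashes to 0; slot 0 is free => place at 0.
10 hashes to 3; slot 3 is free => place at 3.
863 hashes to 0; 0 taken => place at 1.
304 hashes to 0; 0,1 taken => place at 4.
83 hashes to 0; 0,1,4 taken => place at 9.
824 hashes to 0; 0,1,4,9,3 taken => place at 12.
Table: [382, 863, ∅, 10, 304, ∅, ∅, ∅, ∅, 83, ∅, ∅, 824]

2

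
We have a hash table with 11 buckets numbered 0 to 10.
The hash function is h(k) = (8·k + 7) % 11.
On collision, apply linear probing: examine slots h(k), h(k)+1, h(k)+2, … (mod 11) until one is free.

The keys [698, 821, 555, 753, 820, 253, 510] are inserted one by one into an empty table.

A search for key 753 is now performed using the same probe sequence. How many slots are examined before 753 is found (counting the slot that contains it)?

3

Insert 698: h=3, slot 3 empty -> index 3.
Insert 821: h=8, slot 8 empty -> index 8.
Insert 555: h=3, slot 3 occupied -> index 4.
Insert 753: h=3, slots 3,4 occupied -> index 5.
Insert 820: h=0, slot 0 empty -> index 0.
Insert 253: h=7, slot 7 empty -> index 7.
Insert 510: h=6, slot 6 empty -> index 6.
Table: [820, _, _, 698, 555, 753, 510, 253, 821, _, _]
Lookup 753: h=3, probe 3,4,5 → found at 5.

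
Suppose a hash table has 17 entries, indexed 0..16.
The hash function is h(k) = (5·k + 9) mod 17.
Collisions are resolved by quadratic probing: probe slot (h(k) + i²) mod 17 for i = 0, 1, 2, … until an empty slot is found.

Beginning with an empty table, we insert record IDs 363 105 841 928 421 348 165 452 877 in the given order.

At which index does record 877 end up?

12

363: h=5 → slot 5
105: h=7 → slot 7
841: h=15 → slot 15
928: h=8 → slot 8
421: h=6 → slot 6
348: h=15, probe 15,16 → slot 16
165: h=1 → slot 1
452: h=8, probe 8,9 → slot 9
877: h=8, probe 8,9,12 → slot 12
Table: [., 165, ., ., ., 363, 421, 105, 928, 452, ., ., 877, ., ., 841, 348]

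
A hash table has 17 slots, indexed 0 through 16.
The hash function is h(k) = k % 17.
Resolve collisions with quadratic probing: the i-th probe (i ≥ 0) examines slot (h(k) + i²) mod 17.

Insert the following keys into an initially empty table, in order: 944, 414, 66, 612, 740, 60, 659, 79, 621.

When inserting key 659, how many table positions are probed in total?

2

944: h=9 => slot 9
414: h=6 => slot 6
66: h=15 => slot 15
612: h=0 => slot 0
740: h=9, probe 9,10 => slot 10
60: h=9, probe 9,10,13 => slot 13
659: h=13, probe 13,14 => slot 14
79: h=11 => slot 11
621: h=9, probe 9,10,13,1 => slot 1
Table: [612, 621, ∅, ∅, ∅, ∅, 414, ∅, ∅, 944, 740, 79, ∅, 60, 659, 66, ∅]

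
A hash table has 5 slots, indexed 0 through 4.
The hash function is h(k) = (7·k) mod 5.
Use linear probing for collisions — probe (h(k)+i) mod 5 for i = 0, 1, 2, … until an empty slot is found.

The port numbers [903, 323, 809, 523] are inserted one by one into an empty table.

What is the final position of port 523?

Insert 903: h=1, slot 1 empty -> index 1.
Insert 323: h=1, slot 1 occupied -> index 2.
Insert 809: h=3, slot 3 empty -> index 3.
Insert 523: h=1, slots 1,2,3 occupied -> index 4.
Table: [—, 903, 323, 809, 523]

4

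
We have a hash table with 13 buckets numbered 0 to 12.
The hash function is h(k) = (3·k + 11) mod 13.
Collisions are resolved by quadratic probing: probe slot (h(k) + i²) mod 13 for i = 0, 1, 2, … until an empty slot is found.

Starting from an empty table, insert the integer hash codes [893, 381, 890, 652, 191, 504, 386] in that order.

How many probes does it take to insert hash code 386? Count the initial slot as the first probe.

4

Insert 893: h=12, slot 12 empty -> index 12.
Insert 381: h=10, slot 10 empty -> index 10.
Insert 890: h=3, slot 3 empty -> index 3.
Insert 652: h=4, slot 4 empty -> index 4.
Insert 191: h=12, slot 12 occupied -> index 0.
Insert 504: h=2, slot 2 empty -> index 2.
Insert 386: h=12, slots 12,0,3 occupied -> index 8.
Table: [191, -, 504, 890, 652, -, -, -, 386, -, 381, -, 893]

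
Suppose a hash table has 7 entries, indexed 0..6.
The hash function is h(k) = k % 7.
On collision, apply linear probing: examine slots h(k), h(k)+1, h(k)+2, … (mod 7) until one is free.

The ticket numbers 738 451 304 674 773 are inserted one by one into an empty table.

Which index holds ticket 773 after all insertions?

6

738 hashes to 3; slot 3 is free -> place at 3.
451 hashes to 3; 3 taken -> place at 4.
304 hashes to 3; 3,4 taken -> place at 5.
674 hashes to 2; slot 2 is free -> place at 2.
773 hashes to 3; 3,4,5 taken -> place at 6.
Table: [., ., 674, 738, 451, 304, 773]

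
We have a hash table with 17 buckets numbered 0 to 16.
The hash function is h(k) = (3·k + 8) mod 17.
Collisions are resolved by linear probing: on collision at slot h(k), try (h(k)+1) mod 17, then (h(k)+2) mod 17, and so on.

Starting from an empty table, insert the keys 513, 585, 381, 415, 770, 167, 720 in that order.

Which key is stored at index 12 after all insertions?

513: h=0 => slot 0
585: h=12 => slot 12
381: h=12, probe 12,13 => slot 13
415: h=12, probe 12,13,14 => slot 14
770: h=6 => slot 6
167: h=16 => slot 16
720: h=9 => slot 9
Table: [513, ∅, ∅, ∅, ∅, ∅, 770, ∅, ∅, 720, ∅, ∅, 585, 381, 415, ∅, 167]

585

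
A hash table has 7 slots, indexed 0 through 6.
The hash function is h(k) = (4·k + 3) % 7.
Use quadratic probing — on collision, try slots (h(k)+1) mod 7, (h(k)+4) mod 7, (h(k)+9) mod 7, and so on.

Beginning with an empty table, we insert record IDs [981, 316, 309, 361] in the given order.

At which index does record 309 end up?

981 hashes to 0; slot 0 is free => place at 0.
316 hashes to 0; 0 taken => place at 1.
309 hashes to 0; 0,1 taken => place at 4.
361 hashes to 5; slot 5 is free => place at 5.
Table: [981, 316, ., ., 309, 361, .]

4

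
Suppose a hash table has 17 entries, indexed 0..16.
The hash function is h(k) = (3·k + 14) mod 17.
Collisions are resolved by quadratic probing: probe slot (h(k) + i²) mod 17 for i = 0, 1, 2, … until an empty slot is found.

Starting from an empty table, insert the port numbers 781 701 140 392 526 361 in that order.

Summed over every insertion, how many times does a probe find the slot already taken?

4

Insert 781: h=11, slot 11 empty → index 11.
Insert 701: h=9, slot 9 empty → index 9.
Insert 140: h=9, slot 9 occupied → index 10.
Insert 392: h=0, slot 0 empty → index 0.
Insert 526: h=11, slot 11 occupied → index 12.
Insert 361: h=9, slots 9,10 occupied → index 13.
Table: [392, ., ., ., ., ., ., ., ., 701, 140, 781, 526, 361, ., ., .]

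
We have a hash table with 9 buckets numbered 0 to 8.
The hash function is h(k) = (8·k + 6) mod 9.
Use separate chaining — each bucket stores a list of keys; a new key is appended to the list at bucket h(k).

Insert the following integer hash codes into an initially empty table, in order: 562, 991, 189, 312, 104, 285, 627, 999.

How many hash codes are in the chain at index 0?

3

562 → bucket 2
991 → bucket 5
189 → bucket 6
312 → bucket 0
104 → bucket 1
285 → bucket 0 (collision)
627 → bucket 0 (collision)
999 → bucket 6 (collision)
Final buckets:
0: 312 -> 285 -> 627
1: 104
2: 562
3: ∅
4: ∅
5: 991
6: 189 -> 999
7: ∅
8: ∅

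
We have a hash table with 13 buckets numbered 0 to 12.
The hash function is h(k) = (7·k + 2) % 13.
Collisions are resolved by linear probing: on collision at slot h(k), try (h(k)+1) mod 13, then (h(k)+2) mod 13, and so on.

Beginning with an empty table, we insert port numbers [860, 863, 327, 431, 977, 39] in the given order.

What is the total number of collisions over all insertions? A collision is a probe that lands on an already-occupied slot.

860 hashes to 3; slot 3 is free → place at 3.
863 hashes to 11; slot 11 is free → place at 11.
327 hashes to 3; 3 taken → place at 4.
431 hashes to 3; 3,4 taken → place at 5.
977 hashes to 3; 3,4,5 taken → place at 6.
39 hashes to 2; slot 2 is free → place at 2.
Table: [—, —, 39, 860, 327, 431, 977, —, —, —, —, 863, —]

6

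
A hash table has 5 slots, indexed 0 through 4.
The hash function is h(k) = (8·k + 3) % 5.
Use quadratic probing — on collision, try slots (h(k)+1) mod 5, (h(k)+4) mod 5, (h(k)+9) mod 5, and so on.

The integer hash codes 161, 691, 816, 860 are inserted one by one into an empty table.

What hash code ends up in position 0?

161 hashes to 1; slot 1 is free -> place at 1.
691 hashes to 1; 1 taken -> place at 2.
816 hashes to 1; 1,2 taken -> place at 0.
860 hashes to 3; slot 3 is free -> place at 3.
Table: [816, 161, 691, 860, —]

816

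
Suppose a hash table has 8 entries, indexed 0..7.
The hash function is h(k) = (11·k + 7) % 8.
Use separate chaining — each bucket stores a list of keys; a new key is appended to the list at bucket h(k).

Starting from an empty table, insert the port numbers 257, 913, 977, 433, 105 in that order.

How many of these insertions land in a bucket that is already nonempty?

257 -> bucket 2
913 -> bucket 2 (collision)
977 -> bucket 2 (collision)
433 -> bucket 2 (collision)
105 -> bucket 2 (collision)
Final buckets:
0: _
1: _
2: 257 -> 913 -> 977 -> 433 -> 105
3: _
4: _
5: _
6: _
7: _

4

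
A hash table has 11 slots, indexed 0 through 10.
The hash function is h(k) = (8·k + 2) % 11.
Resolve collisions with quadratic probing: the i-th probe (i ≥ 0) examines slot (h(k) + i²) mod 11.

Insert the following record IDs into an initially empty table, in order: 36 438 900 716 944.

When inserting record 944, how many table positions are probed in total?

36: h=4 => slot 4
438: h=8 => slot 8
900: h=8, probe 8,9 => slot 9
716: h=10 => slot 10
944: h=8, probe 8,9,1 => slot 1
Table: [—, 944, —, —, 36, —, —, —, 438, 900, 716]

3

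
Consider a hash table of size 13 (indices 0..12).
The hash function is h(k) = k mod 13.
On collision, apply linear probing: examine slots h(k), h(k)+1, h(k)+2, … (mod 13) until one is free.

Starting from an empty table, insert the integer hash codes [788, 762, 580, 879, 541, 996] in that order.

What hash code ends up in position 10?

788 hashes to 8; slot 8 is free → place at 8.
762 hashes to 8; 8 taken → place at 9.
580 hashes to 8; 8,9 taken → place at 10.
879 hashes to 8; 8,9,10 taken → place at 11.
541 hashes to 8; 8,9,10,11 taken → place at 12.
996 hashes to 8; 8,9,10,11,12 taken → place at 0.
Table: [996, ., ., ., ., ., ., ., 788, 762, 580, 879, 541]

580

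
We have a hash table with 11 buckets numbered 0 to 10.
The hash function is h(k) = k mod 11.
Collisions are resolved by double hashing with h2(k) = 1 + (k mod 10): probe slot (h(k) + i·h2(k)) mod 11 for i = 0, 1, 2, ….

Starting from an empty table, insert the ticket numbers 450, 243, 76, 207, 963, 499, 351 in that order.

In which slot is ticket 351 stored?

Insert 450: h=10, slot 10 empty -> index 10.
Insert 243: h=1, slot 1 empty -> index 1.
Insert 76: h=10, h2=7, slot 10 occupied -> index 6.
Insert 207: h=9, slot 9 empty -> index 9.
Insert 963: h=6, h2=4, slots 6,10 occupied -> index 3.
Insert 499: h=4, slot 4 empty -> index 4.
Insert 351: h=10, h2=2, slots 10,1,3 occupied -> index 5.
Table: [_, 243, _, 963, 499, 351, 76, _, _, 207, 450]

5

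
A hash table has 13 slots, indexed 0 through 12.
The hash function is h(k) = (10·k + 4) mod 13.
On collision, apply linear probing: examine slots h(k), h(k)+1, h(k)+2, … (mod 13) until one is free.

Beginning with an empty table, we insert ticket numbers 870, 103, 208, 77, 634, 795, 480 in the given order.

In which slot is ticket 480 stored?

10

Insert 870: h=7, slot 7 empty → index 7.
Insert 103: h=7, slot 7 occupied → index 8.
Insert 208: h=4, slot 4 empty → index 4.
Insert 77: h=7, slots 7,8 occupied → index 9.
Insert 634: h=0, slot 0 empty → index 0.
Insert 795: h=11, slot 11 empty → index 11.
Insert 480: h=7, slots 7,8,9 occupied → index 10.
Table: [634, _, _, _, 208, _, _, 870, 103, 77, 480, 795, _]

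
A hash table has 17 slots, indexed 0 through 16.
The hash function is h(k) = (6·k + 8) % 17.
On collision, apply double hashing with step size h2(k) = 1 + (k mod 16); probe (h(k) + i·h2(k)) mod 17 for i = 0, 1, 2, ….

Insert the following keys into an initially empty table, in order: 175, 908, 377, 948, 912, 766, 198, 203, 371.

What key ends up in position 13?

Insert 175: h=4, slot 4 empty → index 4.
Insert 908: h=16, slot 16 empty → index 16.
Insert 377: h=9, slot 9 empty → index 9.
Insert 948: h=1, slot 1 empty → index 1.
Insert 912: h=6, slot 6 empty → index 6.
Insert 766: h=14, slot 14 empty → index 14.
Insert 198: h=6, h2=7, slot 6 occupied → index 13.
Insert 203: h=2, slot 2 empty → index 2.
Insert 371: h=7, slot 7 empty → index 7.
Table: [—, 948, 203, —, 175, —, 912, 371, —, 377, —, —, —, 198, 766, —, 908]

198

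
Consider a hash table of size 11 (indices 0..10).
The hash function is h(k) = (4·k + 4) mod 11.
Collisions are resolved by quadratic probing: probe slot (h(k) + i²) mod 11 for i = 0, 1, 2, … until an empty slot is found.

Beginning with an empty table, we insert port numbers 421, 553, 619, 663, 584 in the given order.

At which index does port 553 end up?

6

Insert 421: h=5, slot 5 empty => index 5.
Insert 553: h=5, slot 5 occupied => index 6.
Insert 619: h=5, slots 5,6 occupied => index 9.
Insert 663: h=5, slots 5,6,9 occupied => index 3.
Insert 584: h=8, slot 8 empty => index 8.
Table: [—, —, —, 663, —, 421, 553, —, 584, 619, —]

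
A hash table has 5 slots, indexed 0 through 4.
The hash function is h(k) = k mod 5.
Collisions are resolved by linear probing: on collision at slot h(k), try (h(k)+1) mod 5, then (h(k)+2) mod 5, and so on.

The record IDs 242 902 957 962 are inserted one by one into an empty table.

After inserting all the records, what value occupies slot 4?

957

242: h=2 => slot 2
902: h=2, probe 2,3 => slot 3
957: h=2, probe 2,3,4 => slot 4
962: h=2, probe 2,3,4,0 => slot 0
Table: [962, ., 242, 902, 957]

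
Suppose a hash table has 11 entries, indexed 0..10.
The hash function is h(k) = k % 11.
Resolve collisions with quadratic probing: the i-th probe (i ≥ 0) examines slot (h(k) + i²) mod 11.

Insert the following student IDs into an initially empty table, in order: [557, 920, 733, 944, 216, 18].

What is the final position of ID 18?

557 hashes to 7; slot 7 is free => place at 7.
920 hashes to 7; 7 taken => place at 8.
733 hashes to 7; 7,8 taken => place at 0.
944 hashes to 9; slot 9 is free => place at 9.
216 hashes to 7; 7,8,0 taken => place at 5.
18 hashes to 7; 7,8,0,5 taken => place at 1.
Table: [733, 18, -, -, -, 216, -, 557, 920, 944, -]

1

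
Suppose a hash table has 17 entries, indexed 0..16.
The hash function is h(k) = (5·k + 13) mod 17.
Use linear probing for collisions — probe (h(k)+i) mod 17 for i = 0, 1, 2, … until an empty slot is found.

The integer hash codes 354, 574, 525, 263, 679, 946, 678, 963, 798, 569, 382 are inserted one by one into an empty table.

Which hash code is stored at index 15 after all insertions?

Insert 354: h=15, slot 15 empty => index 15.
Insert 574: h=10, slot 10 empty => index 10.
Insert 525: h=3, slot 3 empty => index 3.
Insert 263: h=2, slot 2 empty => index 2.
Insert 679: h=8, slot 8 empty => index 8.
Insert 946: h=0, slot 0 empty => index 0.
Insert 678: h=3, slot 3 occupied => index 4.
Insert 963: h=0, slot 0 occupied => index 1.
Insert 798: h=8, slot 8 occupied => index 9.
Insert 569: h=2, slots 2,3,4 occupied => index 5.
Insert 382: h=2, slots 2,3,4,5 occupied => index 6.
Table: [946, 963, 263, 525, 678, 569, 382, ∅, 679, 798, 574, ∅, ∅, ∅, ∅, 354, ∅]

354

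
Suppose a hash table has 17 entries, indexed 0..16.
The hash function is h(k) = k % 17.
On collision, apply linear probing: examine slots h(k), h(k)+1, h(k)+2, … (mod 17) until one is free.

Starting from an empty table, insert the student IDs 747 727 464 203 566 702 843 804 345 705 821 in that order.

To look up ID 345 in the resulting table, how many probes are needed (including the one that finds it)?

5

747: h=16 → slot 16
727: h=13 → slot 13
464: h=5 → slot 5
203: h=16, probe 16,0 → slot 0
566: h=5, probe 5,6 → slot 6
702: h=5, probe 5,6,7 → slot 7
843: h=10 → slot 10
804: h=5, probe 5,6,7,8 → slot 8
345: h=5, probe 5,6,7,8,9 → slot 9
705: h=8, probe 8,9,10,11 → slot 11
821: h=5, probe 5,6,7,8,9,10,11,12 → slot 12
Table: [203, -, -, -, -, 464, 566, 702, 804, 345, 843, 705, 821, 727, -, -, 747]
Lookup 345: h=5, probe 5,6,7,8,9 → found at 9.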